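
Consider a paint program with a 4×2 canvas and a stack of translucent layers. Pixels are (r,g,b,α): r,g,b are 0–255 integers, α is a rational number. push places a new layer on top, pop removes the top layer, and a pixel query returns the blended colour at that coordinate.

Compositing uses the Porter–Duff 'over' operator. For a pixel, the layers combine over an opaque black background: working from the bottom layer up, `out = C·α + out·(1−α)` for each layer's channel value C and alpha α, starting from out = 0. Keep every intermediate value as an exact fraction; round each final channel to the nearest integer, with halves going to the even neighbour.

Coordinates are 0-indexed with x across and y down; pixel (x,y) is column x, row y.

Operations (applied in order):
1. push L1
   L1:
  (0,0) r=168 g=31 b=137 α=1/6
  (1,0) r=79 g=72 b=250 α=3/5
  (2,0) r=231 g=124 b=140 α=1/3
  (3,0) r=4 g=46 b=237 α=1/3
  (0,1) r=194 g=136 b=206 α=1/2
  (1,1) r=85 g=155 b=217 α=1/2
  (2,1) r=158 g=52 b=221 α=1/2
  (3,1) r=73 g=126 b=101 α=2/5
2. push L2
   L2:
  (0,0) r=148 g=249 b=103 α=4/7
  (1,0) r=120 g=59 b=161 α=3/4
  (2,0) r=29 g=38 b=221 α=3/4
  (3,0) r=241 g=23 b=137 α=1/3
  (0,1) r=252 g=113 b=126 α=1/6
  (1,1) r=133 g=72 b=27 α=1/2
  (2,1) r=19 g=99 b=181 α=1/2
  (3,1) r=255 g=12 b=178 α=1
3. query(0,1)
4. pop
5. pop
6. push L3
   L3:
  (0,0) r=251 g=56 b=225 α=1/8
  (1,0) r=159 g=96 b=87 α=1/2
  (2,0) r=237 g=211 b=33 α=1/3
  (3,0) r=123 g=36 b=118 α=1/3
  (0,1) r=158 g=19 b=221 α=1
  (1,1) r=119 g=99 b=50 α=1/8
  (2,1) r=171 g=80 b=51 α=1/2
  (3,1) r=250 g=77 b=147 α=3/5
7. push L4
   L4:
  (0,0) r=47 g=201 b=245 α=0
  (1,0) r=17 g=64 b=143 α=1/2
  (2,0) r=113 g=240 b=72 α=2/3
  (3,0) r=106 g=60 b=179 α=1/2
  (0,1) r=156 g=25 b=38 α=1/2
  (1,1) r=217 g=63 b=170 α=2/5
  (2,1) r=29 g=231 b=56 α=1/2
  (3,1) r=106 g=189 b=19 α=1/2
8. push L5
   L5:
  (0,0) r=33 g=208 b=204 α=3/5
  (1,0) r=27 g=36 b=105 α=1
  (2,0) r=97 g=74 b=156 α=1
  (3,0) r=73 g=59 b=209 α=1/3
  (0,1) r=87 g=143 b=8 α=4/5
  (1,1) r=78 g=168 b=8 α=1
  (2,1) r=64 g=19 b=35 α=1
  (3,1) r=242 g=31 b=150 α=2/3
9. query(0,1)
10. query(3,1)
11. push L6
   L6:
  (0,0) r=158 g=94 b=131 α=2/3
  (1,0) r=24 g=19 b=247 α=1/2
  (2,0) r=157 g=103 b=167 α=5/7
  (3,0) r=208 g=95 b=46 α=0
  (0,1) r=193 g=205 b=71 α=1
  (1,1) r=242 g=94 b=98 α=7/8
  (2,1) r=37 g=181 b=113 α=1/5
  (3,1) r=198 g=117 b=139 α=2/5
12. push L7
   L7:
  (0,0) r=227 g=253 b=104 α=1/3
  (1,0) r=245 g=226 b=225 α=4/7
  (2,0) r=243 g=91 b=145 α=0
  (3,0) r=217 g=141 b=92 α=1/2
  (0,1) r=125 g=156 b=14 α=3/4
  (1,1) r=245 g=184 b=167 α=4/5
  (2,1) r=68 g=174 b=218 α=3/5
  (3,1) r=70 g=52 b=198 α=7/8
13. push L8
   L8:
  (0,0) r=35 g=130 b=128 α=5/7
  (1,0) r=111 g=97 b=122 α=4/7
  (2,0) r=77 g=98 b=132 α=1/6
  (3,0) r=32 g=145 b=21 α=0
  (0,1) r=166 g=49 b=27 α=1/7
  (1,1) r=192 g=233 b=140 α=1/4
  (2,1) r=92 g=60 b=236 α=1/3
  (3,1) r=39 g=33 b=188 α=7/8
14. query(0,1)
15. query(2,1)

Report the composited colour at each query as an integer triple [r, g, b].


at x=0,y=1 over L1,L2:
L1 α=1/2: [97, 68, 103]
L2 α=1/6: [737/6, 151/2, 641/6]
→ [123, 76, 107]

at x=0,y=1 over L3,L4,L5:
after L3 α=1: [158, 19, 221]
after L4 α=1/2: [157, 22, 259/2]
after L5 α=4/5: [101, 594/5, 323/10]
→ [101, 119, 32]

at x=3,y=1 over L3,L4,L5:
after L3 α=3/5: [150, 231/5, 441/5]
after L4 α=1/2: [128, 588/5, 268/5]
after L5 α=2/3: [204, 898/15, 1768/15]
= [204, 60, 118]

query (0,1) [L3,L4,L5,L6,L7,L8] — begin 0,0,0
+L3 (α=1) → [158, 19, 221]
+L4 (α=1/2) → [157, 22, 259/2]
+L5 (α=4/5) → [101, 594/5, 323/10]
+L6 (α=1) → [193, 205, 71]
+L7 (α=3/4) → [142, 673/4, 113/4]
+L8 (α=1/7) → [1018/7, 2117/14, 393/14]
→ [145, 151, 28]

at x=2,y=1 over L3,L4,L5,L6,L7,L8:
after L3 α=1/2: [171/2, 40, 51/2]
after L4 α=1/2: [229/4, 271/2, 163/4]
after L5 α=1: [64, 19, 35]
after L6 α=1/5: [293/5, 257/5, 253/5]
after L7 α=3/5: [1606/25, 3124/25, 3776/25]
after L8 α=1/3: [5512/75, 7748/75, 4484/25]
= [73, 103, 179]


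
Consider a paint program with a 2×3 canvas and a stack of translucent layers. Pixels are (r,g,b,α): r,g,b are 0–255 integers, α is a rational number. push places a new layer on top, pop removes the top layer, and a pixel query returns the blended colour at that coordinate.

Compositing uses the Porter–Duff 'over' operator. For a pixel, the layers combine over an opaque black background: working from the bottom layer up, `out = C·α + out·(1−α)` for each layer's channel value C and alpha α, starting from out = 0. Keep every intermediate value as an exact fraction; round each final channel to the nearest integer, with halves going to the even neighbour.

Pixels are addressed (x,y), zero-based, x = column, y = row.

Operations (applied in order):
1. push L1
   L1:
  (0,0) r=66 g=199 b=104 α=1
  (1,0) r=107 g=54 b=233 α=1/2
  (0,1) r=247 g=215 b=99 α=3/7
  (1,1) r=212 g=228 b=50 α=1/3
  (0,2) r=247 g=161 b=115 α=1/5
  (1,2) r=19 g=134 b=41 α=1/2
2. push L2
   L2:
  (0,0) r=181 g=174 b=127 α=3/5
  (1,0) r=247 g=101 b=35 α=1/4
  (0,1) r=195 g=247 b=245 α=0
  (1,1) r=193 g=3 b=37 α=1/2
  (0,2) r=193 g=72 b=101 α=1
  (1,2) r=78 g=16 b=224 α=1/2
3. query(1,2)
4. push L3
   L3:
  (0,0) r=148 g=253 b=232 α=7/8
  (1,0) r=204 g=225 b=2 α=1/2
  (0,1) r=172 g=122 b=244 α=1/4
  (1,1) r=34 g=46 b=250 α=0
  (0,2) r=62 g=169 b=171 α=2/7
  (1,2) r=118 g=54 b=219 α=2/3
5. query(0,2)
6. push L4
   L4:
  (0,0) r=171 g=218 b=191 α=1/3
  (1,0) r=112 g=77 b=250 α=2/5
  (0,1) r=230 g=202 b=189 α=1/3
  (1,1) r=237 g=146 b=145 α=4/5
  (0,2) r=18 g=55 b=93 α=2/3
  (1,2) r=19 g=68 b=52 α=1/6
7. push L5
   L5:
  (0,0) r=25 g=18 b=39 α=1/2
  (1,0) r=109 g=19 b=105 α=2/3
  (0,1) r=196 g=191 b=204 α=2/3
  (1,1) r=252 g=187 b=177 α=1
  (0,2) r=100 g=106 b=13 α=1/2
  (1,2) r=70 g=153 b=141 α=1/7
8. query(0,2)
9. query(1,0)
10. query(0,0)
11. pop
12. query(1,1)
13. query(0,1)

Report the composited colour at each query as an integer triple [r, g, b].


at x=1,y=2 over L1,L2:
+L1 (α=1/2) → [19/2, 67, 41/2]
+L2 (α=1/2) → [175/4, 83/2, 489/4]
rounded: [44, 42, 122]

query (0,2) [L1,L2,L3] — begin 0,0,0
+L1 (α=1/5) → [247/5, 161/5, 23]
+L2 (α=1) → [193, 72, 101]
+L3 (α=2/7) → [1089/7, 698/7, 121]
→ [156, 100, 121]

(0,2) stack=L1,L2,L3,L4,L5; from [0,0,0]:
+L1 (α=1/5) → [247/5, 161/5, 23]
+L2 (α=1) → [193, 72, 101]
+L3 (α=2/7) → [1089/7, 698/7, 121]
+L4 (α=2/3) → [447/7, 1468/21, 307/3]
+L5 (α=1/2) → [1147/14, 1847/21, 173/3]
= [82, 88, 58]

(1,0) stack=L1,L2,L3,L4,L5; from [0,0,0]:
L1 α=1/2: [107/2, 27, 233/2]
L2 α=1/4: [815/8, 91/2, 769/8]
L3 α=1/2: [2447/16, 541/4, 785/16]
L4 α=2/5: [2185/16, 2239/20, 2071/16]
L5 α=2/3: [1891/16, 2999/60, 5431/48]
= [118, 50, 113]

query (0,0) [L1,L2,L3,L4,L5] — begin 0,0,0
+L1 (α=1) → [66, 199, 104]
+L2 (α=3/5) → [135, 184, 589/5]
+L3 (α=7/8) → [1171/8, 1955/8, 8709/40]
+L4 (α=1/3) → [1855/12, 2827/12, 12529/60]
+L5 (α=1/2) → [2155/24, 3043/24, 14869/120]
→ [90, 127, 124]

at x=1,y=1 over L1,L2,L3,L4:
+L1 (α=1/3) → [212/3, 76, 50/3]
+L2 (α=1/2) → [791/6, 79/2, 161/6]
+L3 (α=0) → [791/6, 79/2, 161/6]
+L4 (α=4/5) → [6479/30, 1247/10, 3641/30]
= [216, 125, 121]

(0,1) stack=L1,L2,L3,L4; from [0,0,0]:
+L1 (α=3/7) → [741/7, 645/7, 297/7]
+L2 (α=0) → [741/7, 645/7, 297/7]
+L3 (α=1/4) → [3427/28, 2789/28, 2599/28]
+L4 (α=1/3) → [6647/42, 5617/42, 5245/42]
→ [158, 134, 125]


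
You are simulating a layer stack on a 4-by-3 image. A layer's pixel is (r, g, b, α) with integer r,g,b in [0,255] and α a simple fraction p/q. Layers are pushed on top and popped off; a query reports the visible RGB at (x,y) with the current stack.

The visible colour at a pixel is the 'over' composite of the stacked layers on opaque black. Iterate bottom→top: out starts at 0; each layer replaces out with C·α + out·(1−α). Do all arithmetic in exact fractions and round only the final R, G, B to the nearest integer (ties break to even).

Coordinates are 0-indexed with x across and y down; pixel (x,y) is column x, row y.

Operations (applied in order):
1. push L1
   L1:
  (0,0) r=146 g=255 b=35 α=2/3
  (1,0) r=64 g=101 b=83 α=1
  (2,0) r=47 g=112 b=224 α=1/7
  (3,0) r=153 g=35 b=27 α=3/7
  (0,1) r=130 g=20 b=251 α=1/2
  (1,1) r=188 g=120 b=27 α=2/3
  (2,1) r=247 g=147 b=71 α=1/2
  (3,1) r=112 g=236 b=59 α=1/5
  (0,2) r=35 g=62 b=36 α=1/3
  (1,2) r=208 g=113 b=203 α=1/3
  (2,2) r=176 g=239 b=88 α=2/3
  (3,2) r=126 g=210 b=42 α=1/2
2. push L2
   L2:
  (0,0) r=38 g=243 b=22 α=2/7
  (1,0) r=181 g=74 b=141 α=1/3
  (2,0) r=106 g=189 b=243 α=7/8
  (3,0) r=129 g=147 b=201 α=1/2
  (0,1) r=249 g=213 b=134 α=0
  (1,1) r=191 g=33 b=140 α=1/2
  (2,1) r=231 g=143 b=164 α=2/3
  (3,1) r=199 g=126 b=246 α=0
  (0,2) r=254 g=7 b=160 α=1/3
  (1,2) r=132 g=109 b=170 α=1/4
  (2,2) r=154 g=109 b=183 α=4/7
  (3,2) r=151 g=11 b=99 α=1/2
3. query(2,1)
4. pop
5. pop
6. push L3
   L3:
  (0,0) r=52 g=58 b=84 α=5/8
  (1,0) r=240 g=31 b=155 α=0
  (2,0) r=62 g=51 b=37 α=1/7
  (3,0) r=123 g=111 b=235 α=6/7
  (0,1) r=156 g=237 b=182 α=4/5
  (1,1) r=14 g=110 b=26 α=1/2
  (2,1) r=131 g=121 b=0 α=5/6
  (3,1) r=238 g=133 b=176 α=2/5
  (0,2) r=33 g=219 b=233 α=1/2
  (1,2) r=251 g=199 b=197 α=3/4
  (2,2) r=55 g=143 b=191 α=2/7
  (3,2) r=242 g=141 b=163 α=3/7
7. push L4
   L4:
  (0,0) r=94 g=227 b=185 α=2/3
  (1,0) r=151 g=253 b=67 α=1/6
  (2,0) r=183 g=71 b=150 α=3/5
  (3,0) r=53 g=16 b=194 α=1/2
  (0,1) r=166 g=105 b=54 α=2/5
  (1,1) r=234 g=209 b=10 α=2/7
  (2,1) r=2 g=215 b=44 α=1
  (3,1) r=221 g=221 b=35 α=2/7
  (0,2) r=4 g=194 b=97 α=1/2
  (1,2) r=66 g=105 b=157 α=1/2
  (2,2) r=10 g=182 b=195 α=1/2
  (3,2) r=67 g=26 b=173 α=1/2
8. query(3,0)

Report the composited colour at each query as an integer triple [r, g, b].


query (2,1) [L1,L2] — begin 0,0,0
L1 α=1/2: [247/2, 147/2, 71/2]
L2 α=2/3: [1171/6, 719/6, 727/6]
= [195, 120, 121]

query (3,0) [L3,L4] — begin 0,0,0
+L3 (α=6/7) → [738/7, 666/7, 1410/7]
+L4 (α=1/2) → [1109/14, 389/7, 1384/7]
rounded: [79, 56, 198]


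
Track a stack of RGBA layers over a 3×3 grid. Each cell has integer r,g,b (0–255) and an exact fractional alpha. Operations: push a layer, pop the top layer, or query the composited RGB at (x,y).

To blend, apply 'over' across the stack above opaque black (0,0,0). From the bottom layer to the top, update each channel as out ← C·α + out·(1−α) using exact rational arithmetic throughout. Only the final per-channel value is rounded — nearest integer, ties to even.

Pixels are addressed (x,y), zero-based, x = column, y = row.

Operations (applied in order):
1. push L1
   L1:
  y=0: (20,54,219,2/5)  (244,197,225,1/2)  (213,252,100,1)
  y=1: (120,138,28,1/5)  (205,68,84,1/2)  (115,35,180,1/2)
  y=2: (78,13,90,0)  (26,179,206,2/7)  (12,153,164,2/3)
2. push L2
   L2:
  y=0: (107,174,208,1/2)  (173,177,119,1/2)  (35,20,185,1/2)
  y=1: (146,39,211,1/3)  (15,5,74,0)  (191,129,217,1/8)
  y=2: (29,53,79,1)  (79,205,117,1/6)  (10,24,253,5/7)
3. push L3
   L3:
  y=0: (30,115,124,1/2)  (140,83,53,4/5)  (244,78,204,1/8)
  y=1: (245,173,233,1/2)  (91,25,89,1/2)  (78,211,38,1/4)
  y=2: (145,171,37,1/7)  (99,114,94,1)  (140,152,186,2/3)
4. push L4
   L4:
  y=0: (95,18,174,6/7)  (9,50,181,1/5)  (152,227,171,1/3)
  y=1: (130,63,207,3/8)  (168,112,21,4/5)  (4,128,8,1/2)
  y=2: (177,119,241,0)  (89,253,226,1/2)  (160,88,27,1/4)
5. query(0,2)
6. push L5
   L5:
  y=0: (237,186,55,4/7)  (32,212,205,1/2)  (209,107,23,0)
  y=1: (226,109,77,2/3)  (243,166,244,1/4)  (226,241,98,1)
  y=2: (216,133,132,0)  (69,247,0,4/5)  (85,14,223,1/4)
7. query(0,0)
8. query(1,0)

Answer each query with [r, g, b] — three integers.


at x=0,y=2 over L1,L2,L3,L4:
+L1 (α=0) → [0, 0, 0]
+L2 (α=1) → [29, 53, 79]
+L3 (α=1/7) → [319/7, 489/7, 73]
+L4 (α=0) → [319/7, 489/7, 73]
→ [46, 70, 73]

query (0,0) [L1,L2,L3,L4,L5] — begin 0,0,0
after L1 α=2/5: [8, 108/5, 438/5]
after L2 α=1/2: [115/2, 489/5, 739/5]
after L3 α=1/2: [175/4, 532/5, 1359/10]
after L4 α=6/7: [2455/28, 1072/35, 11799/70]
after L5 α=4/7: [33909/196, 29256/245, 50797/490]
rounded: [173, 119, 104]

(1,0) stack=L1,L2,L3,L4,L5; from [0,0,0]:
+L1 (α=1/2) → [122, 197/2, 225/2]
+L2 (α=1/2) → [295/2, 551/4, 463/4]
+L3 (α=4/5) → [283/2, 1879/20, 1311/20]
+L4 (α=1/5) → [115, 2129/25, 2216/25]
+L5 (α=1/2) → [147/2, 7429/50, 7341/50]
= [74, 149, 147]


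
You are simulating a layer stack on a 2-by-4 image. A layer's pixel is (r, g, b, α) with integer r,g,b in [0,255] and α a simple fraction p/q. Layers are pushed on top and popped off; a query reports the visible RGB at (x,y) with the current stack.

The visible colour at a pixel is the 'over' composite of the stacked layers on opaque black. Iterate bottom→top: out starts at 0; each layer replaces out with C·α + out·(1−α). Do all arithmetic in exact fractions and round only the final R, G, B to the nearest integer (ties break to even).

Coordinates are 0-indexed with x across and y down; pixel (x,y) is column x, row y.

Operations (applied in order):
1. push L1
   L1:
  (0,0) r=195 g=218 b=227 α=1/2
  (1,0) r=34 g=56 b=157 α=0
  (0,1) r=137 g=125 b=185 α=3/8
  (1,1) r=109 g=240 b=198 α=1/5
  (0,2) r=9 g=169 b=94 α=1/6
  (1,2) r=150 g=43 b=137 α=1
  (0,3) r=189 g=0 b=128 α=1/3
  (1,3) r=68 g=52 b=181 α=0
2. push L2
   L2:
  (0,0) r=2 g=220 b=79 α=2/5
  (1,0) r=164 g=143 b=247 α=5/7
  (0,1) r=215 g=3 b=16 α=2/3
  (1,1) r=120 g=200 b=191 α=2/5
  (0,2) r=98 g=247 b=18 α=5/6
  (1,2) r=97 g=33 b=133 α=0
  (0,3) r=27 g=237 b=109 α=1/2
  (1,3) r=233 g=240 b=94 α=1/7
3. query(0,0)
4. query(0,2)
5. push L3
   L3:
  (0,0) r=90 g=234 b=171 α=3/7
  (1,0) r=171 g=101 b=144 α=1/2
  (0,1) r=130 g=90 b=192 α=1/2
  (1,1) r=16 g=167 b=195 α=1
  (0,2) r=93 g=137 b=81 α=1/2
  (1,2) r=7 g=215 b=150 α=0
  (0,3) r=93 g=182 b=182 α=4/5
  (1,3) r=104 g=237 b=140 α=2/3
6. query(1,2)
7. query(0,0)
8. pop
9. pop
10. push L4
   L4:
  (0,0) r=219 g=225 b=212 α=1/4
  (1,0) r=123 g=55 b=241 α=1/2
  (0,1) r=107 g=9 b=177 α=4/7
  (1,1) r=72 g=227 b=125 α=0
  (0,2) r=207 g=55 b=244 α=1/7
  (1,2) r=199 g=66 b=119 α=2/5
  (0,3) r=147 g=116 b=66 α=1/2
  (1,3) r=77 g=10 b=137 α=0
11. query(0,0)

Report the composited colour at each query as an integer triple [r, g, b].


at x=0,y=0 over L1,L2:
+L1 (α=1/2) → [195/2, 109, 227/2]
+L2 (α=2/5) → [593/10, 767/5, 997/10]
= [59, 153, 100]

at x=0,y=2 over L1,L2:
L1 α=1/6: [3/2, 169/6, 47/3]
L2 α=5/6: [983/12, 7579/36, 317/18]
→ [82, 211, 18]

(1,2) stack=L1,L2,L3; from [0,0,0]:
after L1 α=1: [150, 43, 137]
after L2 α=0: [150, 43, 137]
after L3 α=0: [150, 43, 137]
rounded: [150, 43, 137]

at x=0,y=0 over L1,L2,L3:
L1 α=1/2: [195/2, 109, 227/2]
L2 α=2/5: [593/10, 767/5, 997/10]
L3 α=3/7: [2536/35, 6578/35, 4559/35]
= [72, 188, 130]

query (0,0) [L1,L4] — begin 0,0,0
after L1 α=1/2: [195/2, 109, 227/2]
after L4 α=1/4: [1023/8, 138, 1105/8]
→ [128, 138, 138]


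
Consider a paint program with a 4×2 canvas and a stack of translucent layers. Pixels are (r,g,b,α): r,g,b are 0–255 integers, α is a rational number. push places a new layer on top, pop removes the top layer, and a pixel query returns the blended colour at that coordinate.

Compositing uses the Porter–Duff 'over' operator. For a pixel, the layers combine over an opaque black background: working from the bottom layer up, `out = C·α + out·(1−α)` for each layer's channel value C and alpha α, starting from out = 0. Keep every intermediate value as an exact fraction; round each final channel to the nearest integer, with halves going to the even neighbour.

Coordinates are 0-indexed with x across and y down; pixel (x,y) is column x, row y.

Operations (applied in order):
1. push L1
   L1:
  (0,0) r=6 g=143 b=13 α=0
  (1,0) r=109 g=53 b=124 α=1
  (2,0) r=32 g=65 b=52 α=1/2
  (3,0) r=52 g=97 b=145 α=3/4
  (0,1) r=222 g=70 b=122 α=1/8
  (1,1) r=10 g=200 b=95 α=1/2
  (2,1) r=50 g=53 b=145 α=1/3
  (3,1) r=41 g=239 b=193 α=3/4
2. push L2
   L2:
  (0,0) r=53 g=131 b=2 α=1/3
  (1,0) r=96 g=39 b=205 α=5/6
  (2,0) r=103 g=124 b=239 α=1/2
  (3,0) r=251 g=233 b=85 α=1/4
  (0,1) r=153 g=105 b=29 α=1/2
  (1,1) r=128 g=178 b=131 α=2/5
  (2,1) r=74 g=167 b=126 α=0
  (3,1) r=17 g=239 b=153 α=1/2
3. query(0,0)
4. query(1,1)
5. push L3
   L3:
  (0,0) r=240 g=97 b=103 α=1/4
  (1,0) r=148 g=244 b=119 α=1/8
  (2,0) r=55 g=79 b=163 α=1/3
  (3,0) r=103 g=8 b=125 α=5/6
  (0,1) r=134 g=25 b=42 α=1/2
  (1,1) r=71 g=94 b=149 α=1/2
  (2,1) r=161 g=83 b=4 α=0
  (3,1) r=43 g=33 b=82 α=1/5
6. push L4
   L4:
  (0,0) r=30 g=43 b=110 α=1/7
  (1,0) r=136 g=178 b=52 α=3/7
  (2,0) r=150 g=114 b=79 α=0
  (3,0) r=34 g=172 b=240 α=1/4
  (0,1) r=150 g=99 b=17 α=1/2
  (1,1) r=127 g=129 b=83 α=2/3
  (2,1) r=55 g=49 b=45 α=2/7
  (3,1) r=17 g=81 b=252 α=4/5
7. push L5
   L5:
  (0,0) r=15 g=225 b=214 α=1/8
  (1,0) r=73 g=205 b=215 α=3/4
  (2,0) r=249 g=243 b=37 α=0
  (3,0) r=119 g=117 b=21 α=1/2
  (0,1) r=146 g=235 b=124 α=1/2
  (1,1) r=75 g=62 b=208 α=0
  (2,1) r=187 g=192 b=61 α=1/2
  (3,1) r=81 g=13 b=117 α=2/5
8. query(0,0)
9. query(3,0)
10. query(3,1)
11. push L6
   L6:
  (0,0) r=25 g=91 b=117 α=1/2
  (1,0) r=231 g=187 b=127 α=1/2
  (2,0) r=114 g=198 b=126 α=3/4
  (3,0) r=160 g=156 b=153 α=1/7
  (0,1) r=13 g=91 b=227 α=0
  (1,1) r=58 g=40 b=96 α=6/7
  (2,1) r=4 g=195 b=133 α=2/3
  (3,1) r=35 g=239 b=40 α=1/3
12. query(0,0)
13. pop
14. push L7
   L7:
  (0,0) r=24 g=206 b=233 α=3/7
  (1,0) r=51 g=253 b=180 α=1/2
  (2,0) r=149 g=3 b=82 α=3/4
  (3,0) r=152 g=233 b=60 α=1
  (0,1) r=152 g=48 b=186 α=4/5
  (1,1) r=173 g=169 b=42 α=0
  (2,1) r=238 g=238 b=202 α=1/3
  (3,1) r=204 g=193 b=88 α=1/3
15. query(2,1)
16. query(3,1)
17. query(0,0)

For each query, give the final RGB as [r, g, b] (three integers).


query (0,0) [L1,L2] — begin 0,0,0
L1 α=0: [0, 0, 0]
L2 α=1/3: [53/3, 131/3, 2/3]
= [18, 44, 1]

(1,1) stack=L1,L2; from [0,0,0]:
+L1 (α=1/2) → [5, 100, 95/2]
+L2 (α=2/5) → [271/5, 656/5, 809/10]
rounded: [54, 131, 81]

(0,0) stack=L1,L2,L3,L4,L5; from [0,0,0]:
+L1 (α=0) → [0, 0, 0]
+L2 (α=1/3) → [53/3, 131/3, 2/3]
+L3 (α=1/4) → [293/4, 57, 105/4]
+L4 (α=1/7) → [939/14, 55, 535/14]
+L5 (α=1/8) → [969/16, 305/4, 963/16]
rounded: [61, 76, 60]

at x=3,y=0 over L1,L2,L3,L4,L5:
after L1 α=3/4: [39, 291/4, 435/4]
after L2 α=1/4: [92, 1805/16, 1645/16]
after L3 α=5/6: [607/6, 815/32, 11645/96]
after L4 α=1/4: [675/8, 7949/128, 19325/128]
after L5 α=1/2: [1627/16, 22925/256, 22013/256]
= [102, 90, 86]

at x=3,y=1 over L1,L2,L3,L4,L5:
+L1 (α=3/4) → [123/4, 717/4, 579/4]
+L2 (α=1/2) → [191/8, 1673/8, 1191/8]
+L3 (α=1/5) → [277/10, 1739/10, 271/2]
+L4 (α=4/5) → [957/50, 4979/50, 2287/10]
+L5 (α=2/5) → [10971/250, 16237/250, 9201/50]
→ [44, 65, 184]

(0,0) stack=L1,L2,L3,L4,L5,L6; from [0,0,0]:
+L1 (α=0) → [0, 0, 0]
+L2 (α=1/3) → [53/3, 131/3, 2/3]
+L3 (α=1/4) → [293/4, 57, 105/4]
+L4 (α=1/7) → [939/14, 55, 535/14]
+L5 (α=1/8) → [969/16, 305/4, 963/16]
+L6 (α=1/2) → [1369/32, 669/8, 2835/32]
rounded: [43, 84, 89]

at x=2,y=1 over L1,L2,L3,L4,L5,L7:
+L1 (α=1/3) → [50/3, 53/3, 145/3]
+L2 (α=0) → [50/3, 53/3, 145/3]
+L3 (α=0) → [50/3, 53/3, 145/3]
+L4 (α=2/7) → [580/21, 559/21, 995/21]
+L5 (α=1/2) → [4507/42, 4591/42, 1138/21]
+L7 (α=1/3) → [9505/63, 9589/63, 6518/63]
→ [151, 152, 103]

(3,1) stack=L1,L2,L3,L4,L5,L7; from [0,0,0]:
L1 α=3/4: [123/4, 717/4, 579/4]
L2 α=1/2: [191/8, 1673/8, 1191/8]
L3 α=1/5: [277/10, 1739/10, 271/2]
L4 α=4/5: [957/50, 4979/50, 2287/10]
L5 α=2/5: [10971/250, 16237/250, 9201/50]
L7 α=1/3: [12157/125, 13454/125, 11401/75]
→ [97, 108, 152]

at x=0,y=0 over L1,L2,L3,L4,L5,L7:
after L1 α=0: [0, 0, 0]
after L2 α=1/3: [53/3, 131/3, 2/3]
after L3 α=1/4: [293/4, 57, 105/4]
after L4 α=1/7: [939/14, 55, 535/14]
after L5 α=1/8: [969/16, 305/4, 963/16]
after L7 α=3/7: [1257/28, 923/7, 537/4]
= [45, 132, 134]


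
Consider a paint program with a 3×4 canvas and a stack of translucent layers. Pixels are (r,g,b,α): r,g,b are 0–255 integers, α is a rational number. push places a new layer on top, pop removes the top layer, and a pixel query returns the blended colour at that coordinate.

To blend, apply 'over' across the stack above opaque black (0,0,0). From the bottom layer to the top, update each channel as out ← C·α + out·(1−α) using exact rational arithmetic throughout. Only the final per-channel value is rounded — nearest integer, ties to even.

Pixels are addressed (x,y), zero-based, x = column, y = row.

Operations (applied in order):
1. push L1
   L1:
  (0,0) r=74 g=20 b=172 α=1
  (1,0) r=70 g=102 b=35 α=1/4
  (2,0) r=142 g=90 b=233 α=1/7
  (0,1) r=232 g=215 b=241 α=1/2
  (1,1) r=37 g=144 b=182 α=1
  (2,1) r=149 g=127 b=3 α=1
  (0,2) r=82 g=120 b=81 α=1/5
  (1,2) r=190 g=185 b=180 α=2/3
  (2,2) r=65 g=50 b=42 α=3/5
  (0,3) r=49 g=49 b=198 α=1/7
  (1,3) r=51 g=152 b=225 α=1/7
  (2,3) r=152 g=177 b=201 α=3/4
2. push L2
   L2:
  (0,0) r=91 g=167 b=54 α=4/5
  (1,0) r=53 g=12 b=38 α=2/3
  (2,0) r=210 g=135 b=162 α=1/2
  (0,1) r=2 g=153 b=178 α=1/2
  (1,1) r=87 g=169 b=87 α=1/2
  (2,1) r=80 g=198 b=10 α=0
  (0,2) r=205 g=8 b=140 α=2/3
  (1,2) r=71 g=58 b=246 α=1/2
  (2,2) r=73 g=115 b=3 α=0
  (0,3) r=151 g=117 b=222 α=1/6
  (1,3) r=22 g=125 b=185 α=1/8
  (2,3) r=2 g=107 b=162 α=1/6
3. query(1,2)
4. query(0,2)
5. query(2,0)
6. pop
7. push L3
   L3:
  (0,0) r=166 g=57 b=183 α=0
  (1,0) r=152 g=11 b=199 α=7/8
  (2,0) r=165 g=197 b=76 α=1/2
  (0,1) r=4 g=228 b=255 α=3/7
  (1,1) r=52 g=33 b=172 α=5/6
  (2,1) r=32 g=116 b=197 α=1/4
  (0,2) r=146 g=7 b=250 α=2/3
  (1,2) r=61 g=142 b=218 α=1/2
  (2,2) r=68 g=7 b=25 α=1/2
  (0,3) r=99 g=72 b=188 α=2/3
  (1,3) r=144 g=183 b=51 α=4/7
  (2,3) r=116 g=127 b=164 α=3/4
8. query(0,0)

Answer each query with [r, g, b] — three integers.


(1,2) stack=L1,L2; from [0,0,0]:
+L1 (α=2/3) → [380/3, 370/3, 120]
+L2 (α=1/2) → [593/6, 272/3, 183]
= [99, 91, 183]

at x=0,y=2 over L1,L2:
after L1 α=1/5: [82/5, 24, 81/5]
after L2 α=2/3: [2132/15, 40/3, 1481/15]
rounded: [142, 13, 99]

at x=2,y=0 over L1,L2:
L1 α=1/7: [142/7, 90/7, 233/7]
L2 α=1/2: [806/7, 1035/14, 1367/14]
rounded: [115, 74, 98]

(0,0) stack=L1,L3; from [0,0,0]:
+L1 (α=1) → [74, 20, 172]
+L3 (α=0) → [74, 20, 172]
rounded: [74, 20, 172]


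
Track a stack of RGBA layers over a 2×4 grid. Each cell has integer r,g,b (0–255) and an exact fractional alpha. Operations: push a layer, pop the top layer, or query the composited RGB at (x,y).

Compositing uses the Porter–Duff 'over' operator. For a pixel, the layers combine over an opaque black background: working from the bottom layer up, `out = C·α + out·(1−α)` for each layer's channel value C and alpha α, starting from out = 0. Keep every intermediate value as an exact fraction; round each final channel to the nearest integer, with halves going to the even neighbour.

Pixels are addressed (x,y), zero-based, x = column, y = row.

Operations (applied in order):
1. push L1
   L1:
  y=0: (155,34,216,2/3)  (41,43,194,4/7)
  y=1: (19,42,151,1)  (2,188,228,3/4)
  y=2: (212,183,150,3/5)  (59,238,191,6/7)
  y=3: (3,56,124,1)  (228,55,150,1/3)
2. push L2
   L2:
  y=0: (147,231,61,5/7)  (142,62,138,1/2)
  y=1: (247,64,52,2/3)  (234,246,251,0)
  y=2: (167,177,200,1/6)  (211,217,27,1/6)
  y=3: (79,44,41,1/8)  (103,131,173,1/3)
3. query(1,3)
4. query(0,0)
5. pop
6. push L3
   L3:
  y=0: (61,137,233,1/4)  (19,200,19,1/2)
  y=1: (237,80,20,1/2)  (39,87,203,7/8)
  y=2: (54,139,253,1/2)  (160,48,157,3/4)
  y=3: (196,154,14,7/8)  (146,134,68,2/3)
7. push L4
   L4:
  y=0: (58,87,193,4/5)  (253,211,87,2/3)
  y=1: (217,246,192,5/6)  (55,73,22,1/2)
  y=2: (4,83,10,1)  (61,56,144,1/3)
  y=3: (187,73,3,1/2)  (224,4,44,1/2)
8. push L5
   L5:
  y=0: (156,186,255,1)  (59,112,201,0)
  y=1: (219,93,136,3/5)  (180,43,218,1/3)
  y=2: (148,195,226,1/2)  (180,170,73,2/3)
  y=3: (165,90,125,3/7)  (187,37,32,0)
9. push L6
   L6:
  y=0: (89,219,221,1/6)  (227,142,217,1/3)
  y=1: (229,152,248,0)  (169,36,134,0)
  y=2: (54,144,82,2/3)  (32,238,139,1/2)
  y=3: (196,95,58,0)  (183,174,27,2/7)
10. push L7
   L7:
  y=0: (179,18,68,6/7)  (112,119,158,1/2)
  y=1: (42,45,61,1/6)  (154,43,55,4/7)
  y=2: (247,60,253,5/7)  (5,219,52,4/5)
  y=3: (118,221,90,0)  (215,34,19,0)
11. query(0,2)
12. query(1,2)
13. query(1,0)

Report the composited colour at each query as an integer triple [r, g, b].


query (1,3) [L1,L2] — begin 0,0,0
L1 α=1/3: [76, 55/3, 50]
L2 α=1/3: [85, 503/9, 91]
= [85, 56, 91]

at x=0,y=0 over L1,L2:
L1 α=2/3: [310/3, 68/3, 144]
L2 α=5/7: [2825/21, 3601/21, 593/7]
= [135, 171, 85]

at x=0,y=2 over L1,L3,L4,L5,L6,L7:
after L1 α=3/5: [636/5, 549/5, 90]
after L3 α=1/2: [453/5, 622/5, 343/2]
after L4 α=1: [4, 83, 10]
after L5 α=1/2: [76, 139, 118]
after L6 α=2/3: [184/3, 427/3, 94]
after L7 α=5/7: [4073/21, 1754/21, 1453/7]
rounded: [194, 84, 208]

at x=1,y=2 over L1,L3,L4,L5,L6,L7:
after L1 α=6/7: [354/7, 204, 1146/7]
after L3 α=3/4: [1857/14, 87, 4443/28]
after L4 α=1/3: [2284/21, 230/3, 2153/14]
after L5 α=2/3: [9844/63, 1250/9, 1399/14]
after L6 α=1/2: [5930/63, 1696/9, 3345/28]
after L7 α=4/5: [1438/63, 1916/9, 9169/140]
→ [23, 213, 65]

(1,0) stack=L1,L3,L4,L5,L6,L7; from [0,0,0]:
after L1 α=4/7: [164/7, 172/7, 776/7]
after L3 α=1/2: [297/14, 786/7, 909/14]
after L4 α=2/3: [7381/42, 3740/21, 1115/14]
after L5 α=0: [7381/42, 3740/21, 1115/14]
after L6 α=1/3: [12148/63, 10462/63, 878/7]
after L7 α=1/2: [9602/63, 17959/126, 992/7]
= [152, 143, 142]


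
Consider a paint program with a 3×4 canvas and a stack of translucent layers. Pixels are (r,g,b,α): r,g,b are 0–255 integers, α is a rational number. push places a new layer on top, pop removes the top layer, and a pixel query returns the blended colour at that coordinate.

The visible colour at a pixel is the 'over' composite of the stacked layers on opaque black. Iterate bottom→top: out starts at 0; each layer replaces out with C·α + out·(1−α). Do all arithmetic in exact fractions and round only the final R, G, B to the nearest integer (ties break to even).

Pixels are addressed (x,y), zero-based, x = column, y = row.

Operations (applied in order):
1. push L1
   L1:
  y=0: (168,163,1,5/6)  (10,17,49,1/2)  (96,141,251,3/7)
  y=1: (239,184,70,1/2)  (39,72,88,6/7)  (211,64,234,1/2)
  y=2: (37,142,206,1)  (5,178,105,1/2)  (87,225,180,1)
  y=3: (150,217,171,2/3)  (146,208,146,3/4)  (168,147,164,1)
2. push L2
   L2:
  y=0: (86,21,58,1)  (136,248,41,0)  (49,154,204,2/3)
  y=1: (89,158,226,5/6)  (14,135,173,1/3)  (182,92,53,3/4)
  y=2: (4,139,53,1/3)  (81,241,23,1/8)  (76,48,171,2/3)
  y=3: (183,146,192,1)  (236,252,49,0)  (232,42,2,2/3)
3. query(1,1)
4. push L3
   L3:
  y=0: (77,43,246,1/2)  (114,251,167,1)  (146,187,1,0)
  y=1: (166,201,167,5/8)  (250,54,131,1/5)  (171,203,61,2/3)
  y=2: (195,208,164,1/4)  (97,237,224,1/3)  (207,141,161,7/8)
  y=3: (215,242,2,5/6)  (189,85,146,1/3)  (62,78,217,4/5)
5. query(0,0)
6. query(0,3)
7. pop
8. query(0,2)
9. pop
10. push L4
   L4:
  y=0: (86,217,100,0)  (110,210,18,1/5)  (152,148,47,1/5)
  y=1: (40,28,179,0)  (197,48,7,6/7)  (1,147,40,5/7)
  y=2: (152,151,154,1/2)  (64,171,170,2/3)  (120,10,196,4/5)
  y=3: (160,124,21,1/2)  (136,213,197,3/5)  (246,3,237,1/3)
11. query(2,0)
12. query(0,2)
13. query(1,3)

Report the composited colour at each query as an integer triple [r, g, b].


(1,1) stack=L1,L2; from [0,0,0]:
L1 α=6/7: [234/7, 432/7, 528/7]
L2 α=1/3: [566/21, 603/7, 2267/21]
= [27, 86, 108]

query (0,0) [L1,L2,L3] — begin 0,0,0
L1 α=5/6: [140, 815/6, 5/6]
L2 α=1: [86, 21, 58]
L3 α=1/2: [163/2, 32, 152]
→ [82, 32, 152]

query (0,3) [L1,L2,L3] — begin 0,0,0
+L1 (α=2/3) → [100, 434/3, 114]
+L2 (α=1) → [183, 146, 192]
+L3 (α=5/6) → [629/3, 226, 101/3]
→ [210, 226, 34]

(0,2) stack=L1,L2; from [0,0,0]:
after L1 α=1: [37, 142, 206]
after L2 α=1/3: [26, 141, 155]
= [26, 141, 155]

(2,0) stack=L1,L4; from [0,0,0]:
L1 α=3/7: [288/7, 423/7, 753/7]
L4 α=1/5: [2216/35, 2728/35, 3341/35]
rounded: [63, 78, 95]

query (0,2) [L1,L4] — begin 0,0,0
after L1 α=1: [37, 142, 206]
after L4 α=1/2: [189/2, 293/2, 180]
rounded: [94, 146, 180]

query (1,3) [L1,L4] — begin 0,0,0
+L1 (α=3/4) → [219/2, 156, 219/2]
+L4 (α=3/5) → [627/5, 951/5, 162]
→ [125, 190, 162]


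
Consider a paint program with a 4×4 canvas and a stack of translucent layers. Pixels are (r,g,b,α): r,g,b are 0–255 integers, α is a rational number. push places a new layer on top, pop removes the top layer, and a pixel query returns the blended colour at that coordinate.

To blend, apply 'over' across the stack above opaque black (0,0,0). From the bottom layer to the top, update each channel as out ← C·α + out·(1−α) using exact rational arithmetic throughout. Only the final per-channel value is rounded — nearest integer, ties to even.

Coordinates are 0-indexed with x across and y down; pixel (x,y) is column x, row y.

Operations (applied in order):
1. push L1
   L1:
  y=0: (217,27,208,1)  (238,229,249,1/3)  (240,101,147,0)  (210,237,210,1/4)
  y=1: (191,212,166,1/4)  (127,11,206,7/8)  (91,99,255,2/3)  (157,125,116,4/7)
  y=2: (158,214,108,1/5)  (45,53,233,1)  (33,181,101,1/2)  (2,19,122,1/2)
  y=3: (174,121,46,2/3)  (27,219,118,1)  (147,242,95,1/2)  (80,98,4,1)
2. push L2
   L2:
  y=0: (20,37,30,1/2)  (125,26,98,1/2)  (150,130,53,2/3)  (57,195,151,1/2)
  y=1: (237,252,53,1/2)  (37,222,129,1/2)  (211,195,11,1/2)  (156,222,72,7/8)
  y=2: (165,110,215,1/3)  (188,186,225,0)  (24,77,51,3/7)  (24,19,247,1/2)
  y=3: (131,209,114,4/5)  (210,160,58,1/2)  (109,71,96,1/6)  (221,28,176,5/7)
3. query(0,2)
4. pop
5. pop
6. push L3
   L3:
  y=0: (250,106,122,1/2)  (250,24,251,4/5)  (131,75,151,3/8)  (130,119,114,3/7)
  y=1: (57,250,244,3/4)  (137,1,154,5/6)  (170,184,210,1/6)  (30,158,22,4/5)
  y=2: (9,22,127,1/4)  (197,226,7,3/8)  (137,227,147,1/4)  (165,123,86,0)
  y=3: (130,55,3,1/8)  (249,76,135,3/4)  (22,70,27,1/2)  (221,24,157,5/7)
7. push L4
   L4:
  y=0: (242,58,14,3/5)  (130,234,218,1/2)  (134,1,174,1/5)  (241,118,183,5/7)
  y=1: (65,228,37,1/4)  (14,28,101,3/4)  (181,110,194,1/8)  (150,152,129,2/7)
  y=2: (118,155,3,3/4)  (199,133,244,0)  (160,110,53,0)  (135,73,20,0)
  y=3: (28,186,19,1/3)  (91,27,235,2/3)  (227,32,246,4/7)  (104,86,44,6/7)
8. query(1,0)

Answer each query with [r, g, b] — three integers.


query (0,2) [L1,L2] — begin 0,0,0
+L1 (α=1/5) → [158/5, 214/5, 108/5]
+L2 (α=1/3) → [1141/15, 326/5, 1291/15]
→ [76, 65, 86]

(1,0) stack=L3,L4; from [0,0,0]:
+L3 (α=4/5) → [200, 96/5, 1004/5]
+L4 (α=1/2) → [165, 633/5, 1047/5]
→ [165, 127, 209]


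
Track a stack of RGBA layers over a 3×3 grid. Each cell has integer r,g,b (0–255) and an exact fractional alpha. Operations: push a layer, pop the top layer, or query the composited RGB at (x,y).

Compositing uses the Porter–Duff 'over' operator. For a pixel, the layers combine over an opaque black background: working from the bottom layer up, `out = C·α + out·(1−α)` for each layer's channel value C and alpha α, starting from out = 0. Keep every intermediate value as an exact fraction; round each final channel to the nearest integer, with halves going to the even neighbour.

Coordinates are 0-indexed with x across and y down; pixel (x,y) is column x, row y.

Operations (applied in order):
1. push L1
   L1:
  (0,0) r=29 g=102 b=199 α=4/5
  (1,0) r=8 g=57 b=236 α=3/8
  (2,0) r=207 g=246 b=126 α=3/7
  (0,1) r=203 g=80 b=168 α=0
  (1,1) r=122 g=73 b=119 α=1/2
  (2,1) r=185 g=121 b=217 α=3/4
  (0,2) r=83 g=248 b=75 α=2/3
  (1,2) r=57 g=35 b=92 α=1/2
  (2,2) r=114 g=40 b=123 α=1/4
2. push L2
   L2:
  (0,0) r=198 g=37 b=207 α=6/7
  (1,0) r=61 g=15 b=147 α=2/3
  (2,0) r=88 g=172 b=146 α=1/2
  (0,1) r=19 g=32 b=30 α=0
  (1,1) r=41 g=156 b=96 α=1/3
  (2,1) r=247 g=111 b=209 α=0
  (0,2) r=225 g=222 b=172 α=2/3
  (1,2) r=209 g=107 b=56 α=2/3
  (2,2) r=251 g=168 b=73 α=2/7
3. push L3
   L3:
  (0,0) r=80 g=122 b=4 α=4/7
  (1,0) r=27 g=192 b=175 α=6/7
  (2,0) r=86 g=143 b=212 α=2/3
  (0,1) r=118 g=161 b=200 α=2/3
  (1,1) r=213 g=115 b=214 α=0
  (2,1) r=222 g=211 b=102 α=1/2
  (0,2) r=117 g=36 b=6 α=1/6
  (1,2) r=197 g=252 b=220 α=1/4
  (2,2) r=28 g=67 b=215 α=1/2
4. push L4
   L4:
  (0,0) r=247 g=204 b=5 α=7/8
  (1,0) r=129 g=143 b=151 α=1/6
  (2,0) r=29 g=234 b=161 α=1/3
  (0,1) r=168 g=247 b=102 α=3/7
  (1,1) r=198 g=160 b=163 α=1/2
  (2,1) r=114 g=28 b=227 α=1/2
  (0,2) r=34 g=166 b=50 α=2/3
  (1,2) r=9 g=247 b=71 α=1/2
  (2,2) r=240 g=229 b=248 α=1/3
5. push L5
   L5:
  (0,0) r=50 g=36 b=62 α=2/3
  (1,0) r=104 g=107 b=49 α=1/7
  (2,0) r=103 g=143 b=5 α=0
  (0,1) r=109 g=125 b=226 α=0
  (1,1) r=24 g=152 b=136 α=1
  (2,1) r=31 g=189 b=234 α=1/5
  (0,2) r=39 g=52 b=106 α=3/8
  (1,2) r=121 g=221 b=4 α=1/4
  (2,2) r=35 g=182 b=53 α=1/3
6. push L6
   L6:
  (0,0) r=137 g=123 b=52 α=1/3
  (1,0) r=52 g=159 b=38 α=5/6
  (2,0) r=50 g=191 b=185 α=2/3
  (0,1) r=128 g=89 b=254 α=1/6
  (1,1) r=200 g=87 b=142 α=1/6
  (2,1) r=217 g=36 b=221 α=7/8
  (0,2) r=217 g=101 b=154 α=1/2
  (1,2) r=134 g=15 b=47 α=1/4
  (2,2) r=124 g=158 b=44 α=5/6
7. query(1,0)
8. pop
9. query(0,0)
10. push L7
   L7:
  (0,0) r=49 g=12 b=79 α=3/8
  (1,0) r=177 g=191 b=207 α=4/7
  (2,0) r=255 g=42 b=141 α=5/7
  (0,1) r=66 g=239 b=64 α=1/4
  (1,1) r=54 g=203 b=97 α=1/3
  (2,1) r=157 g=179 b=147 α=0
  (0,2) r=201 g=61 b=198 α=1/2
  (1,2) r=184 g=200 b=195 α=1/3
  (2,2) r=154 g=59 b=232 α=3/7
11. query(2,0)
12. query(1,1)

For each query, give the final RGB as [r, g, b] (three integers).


(1,0) stack=L1,L2,L3,L4,L5,L6; from [0,0,0]:
after L1 α=3/8: [3, 171/8, 177/2]
after L2 α=2/3: [125/3, 137/8, 255/2]
after L3 α=6/7: [611/21, 9353/56, 2355/14]
after L4 α=1/6: [2882/63, 54773/336, 13889/84]
after L5 α=1/7: [7948/147, 60765/392, 14575/98]
after L6 α=5/6: [23084/441, 124135/784, 11065/196]
= [52, 158, 56]

query (0,0) [L1,L2,L3,L4,L5] — begin 0,0,0
+L1 (α=4/5) → [116/5, 408/5, 796/5]
+L2 (α=6/7) → [6056/35, 1518/35, 7006/35]
+L3 (α=4/7) → [29368/245, 21634/245, 21578/245]
+L4 (α=7/8) → [452973/1960, 185747/980, 30153/1960]
+L5 (α=2/3) → [648973/5880, 256307/2940, 273193/5880]
→ [110, 87, 46]

query (2,0) [L1,L2,L3,L4,L5,L7] — begin 0,0,0
+L1 (α=3/7) → [621/7, 738/7, 54]
+L2 (α=1/2) → [1237/14, 971/7, 100]
+L3 (α=2/3) → [1215/14, 991/7, 524/3]
+L4 (α=1/3) → [1418/21, 3620/21, 1531/9]
+L5 (α=0) → [1418/21, 3620/21, 1531/9]
+L7 (α=5/7) → [29611/147, 11650/147, 9407/63]
= [201, 79, 149]

query (1,1) [L1,L2,L3,L4,L5,L7] — begin 0,0,0
+L1 (α=1/2) → [61, 73/2, 119/2]
+L2 (α=1/3) → [163/3, 229/3, 215/3]
+L3 (α=0) → [163/3, 229/3, 215/3]
+L4 (α=1/2) → [757/6, 709/6, 352/3]
+L5 (α=1) → [24, 152, 136]
+L7 (α=1/3) → [34, 169, 123]
rounded: [34, 169, 123]


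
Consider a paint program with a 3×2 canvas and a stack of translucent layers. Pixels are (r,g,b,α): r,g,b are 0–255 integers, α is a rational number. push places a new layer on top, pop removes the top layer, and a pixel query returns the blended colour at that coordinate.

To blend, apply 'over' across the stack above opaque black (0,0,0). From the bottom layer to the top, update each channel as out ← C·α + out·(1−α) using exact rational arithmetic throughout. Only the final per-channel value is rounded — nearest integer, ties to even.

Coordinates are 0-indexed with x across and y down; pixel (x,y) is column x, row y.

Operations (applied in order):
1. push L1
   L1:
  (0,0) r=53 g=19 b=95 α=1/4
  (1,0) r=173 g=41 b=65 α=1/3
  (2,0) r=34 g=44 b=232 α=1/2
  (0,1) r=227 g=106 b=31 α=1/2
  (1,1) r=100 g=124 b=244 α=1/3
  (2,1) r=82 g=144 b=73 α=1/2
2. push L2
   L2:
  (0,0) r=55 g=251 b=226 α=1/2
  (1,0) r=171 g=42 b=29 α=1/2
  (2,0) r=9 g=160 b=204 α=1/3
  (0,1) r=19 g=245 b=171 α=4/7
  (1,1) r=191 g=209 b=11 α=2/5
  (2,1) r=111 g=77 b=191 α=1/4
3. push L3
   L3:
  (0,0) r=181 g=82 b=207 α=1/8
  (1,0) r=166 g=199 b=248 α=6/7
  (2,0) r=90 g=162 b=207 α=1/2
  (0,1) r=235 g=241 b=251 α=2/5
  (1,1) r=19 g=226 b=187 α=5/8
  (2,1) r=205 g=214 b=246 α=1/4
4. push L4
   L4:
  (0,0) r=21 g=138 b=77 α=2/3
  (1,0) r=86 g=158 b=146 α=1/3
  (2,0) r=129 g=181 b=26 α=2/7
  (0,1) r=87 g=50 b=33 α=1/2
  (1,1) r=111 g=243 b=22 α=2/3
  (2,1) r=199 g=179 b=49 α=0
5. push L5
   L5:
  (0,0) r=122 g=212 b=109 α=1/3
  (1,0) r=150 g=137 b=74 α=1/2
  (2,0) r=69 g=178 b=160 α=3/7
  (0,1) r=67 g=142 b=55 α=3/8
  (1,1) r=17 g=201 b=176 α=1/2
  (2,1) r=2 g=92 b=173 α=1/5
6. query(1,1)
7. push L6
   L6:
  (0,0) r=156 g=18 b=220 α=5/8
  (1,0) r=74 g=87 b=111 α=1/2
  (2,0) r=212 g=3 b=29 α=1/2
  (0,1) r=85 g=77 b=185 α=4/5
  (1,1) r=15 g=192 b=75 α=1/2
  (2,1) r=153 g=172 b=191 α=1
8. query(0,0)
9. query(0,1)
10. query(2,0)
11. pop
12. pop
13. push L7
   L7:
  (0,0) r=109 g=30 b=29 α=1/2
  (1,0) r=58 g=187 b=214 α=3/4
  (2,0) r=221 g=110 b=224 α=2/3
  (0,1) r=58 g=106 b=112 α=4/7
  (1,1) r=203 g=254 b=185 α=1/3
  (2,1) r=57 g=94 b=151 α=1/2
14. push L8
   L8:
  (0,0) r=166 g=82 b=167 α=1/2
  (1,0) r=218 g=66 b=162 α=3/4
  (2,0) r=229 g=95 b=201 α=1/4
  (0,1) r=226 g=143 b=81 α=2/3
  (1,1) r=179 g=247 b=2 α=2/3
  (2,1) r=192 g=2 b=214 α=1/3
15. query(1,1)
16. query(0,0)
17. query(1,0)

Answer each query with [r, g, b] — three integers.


(1,1) stack=L1,L2,L3,L4,L5; from [0,0,0]:
after L1 α=1/3: [100/3, 124/3, 244/3]
after L2 α=2/5: [482/5, 542/5, 266/5]
after L3 α=5/8: [1921/40, 1819/10, 5473/40]
after L4 α=2/3: [10801/120, 6679/30, 2411/40]
after L5 α=1/2: [12841/240, 12709/60, 9451/80]
= [54, 212, 118]

(0,0) stack=L1,L2,L3,L4,L5,L6; from [0,0,0]:
after L1 α=1/4: [53/4, 19/4, 95/4]
after L2 α=1/2: [273/8, 1023/8, 999/8]
after L3 α=1/8: [3359/64, 7817/64, 8649/64]
after L4 α=2/3: [6047/192, 25481/192, 18505/192]
after L5 α=1/3: [17759/288, 45833/288, 28969/288]
after L6 α=5/8: [92639/768, 54473/768, 134569/768]
→ [121, 71, 175]

query (0,1) [L1,L2,L3,L4,L5,L6] — begin 0,0,0
+L1 (α=1/2) → [227/2, 53, 31/2]
+L2 (α=4/7) → [119/2, 1139/7, 1461/14]
+L3 (α=2/5) → [1297/10, 6791/35, 11411/70]
+L4 (α=1/2) → [2167/20, 8541/70, 13721/140]
+L5 (α=3/8) → [2971/32, 14505/112, 18341/224]
+L6 (α=4/5) → [13851/160, 49001/560, 184101/1120]
→ [87, 88, 164]

query (2,0) [L1,L2,L3,L4,L5,L6] — begin 0,0,0
after L1 α=1/2: [17, 22, 116]
after L2 α=1/3: [43/3, 68, 436/3]
after L3 α=1/2: [313/6, 115, 1057/6]
after L4 α=2/7: [3113/42, 937/7, 5597/42]
after L5 α=3/7: [10573/147, 7486/49, 21274/147]
after L6 α=1/2: [41737/294, 7633/98, 25537/294]
→ [142, 78, 87]

query (1,1) [L1,L2,L3,L4,L7,L8] — begin 0,0,0
+L1 (α=1/3) → [100/3, 124/3, 244/3]
+L2 (α=2/5) → [482/5, 542/5, 266/5]
+L3 (α=5/8) → [1921/40, 1819/10, 5473/40]
+L4 (α=2/3) → [10801/120, 6679/30, 2411/40]
+L7 (α=1/3) → [22981/180, 10489/45, 2037/20]
+L8 (α=2/3) → [87421/540, 32719/135, 2117/60]
rounded: [162, 242, 35]

(0,0) stack=L1,L2,L3,L4,L7,L8; from [0,0,0]:
L1 α=1/4: [53/4, 19/4, 95/4]
L2 α=1/2: [273/8, 1023/8, 999/8]
L3 α=1/8: [3359/64, 7817/64, 8649/64]
L4 α=2/3: [6047/192, 25481/192, 18505/192]
L7 α=1/2: [26975/384, 31241/384, 24073/384]
L8 α=1/2: [90719/768, 62729/768, 88201/768]
rounded: [118, 82, 115]

query (1,0) [L1,L2,L3,L4,L7,L8] — begin 0,0,0
+L1 (α=1/3) → [173/3, 41/3, 65/3]
+L2 (α=1/2) → [343/3, 167/6, 76/3]
+L3 (α=6/7) → [3331/21, 7331/42, 4540/21]
+L4 (α=1/3) → [8468/63, 10649/63, 12146/63]
+L7 (α=3/4) → [9715/126, 11498/63, 13148/63]
+L8 (α=3/4) → [92119/504, 5993/63, 21883/126]
→ [183, 95, 174]


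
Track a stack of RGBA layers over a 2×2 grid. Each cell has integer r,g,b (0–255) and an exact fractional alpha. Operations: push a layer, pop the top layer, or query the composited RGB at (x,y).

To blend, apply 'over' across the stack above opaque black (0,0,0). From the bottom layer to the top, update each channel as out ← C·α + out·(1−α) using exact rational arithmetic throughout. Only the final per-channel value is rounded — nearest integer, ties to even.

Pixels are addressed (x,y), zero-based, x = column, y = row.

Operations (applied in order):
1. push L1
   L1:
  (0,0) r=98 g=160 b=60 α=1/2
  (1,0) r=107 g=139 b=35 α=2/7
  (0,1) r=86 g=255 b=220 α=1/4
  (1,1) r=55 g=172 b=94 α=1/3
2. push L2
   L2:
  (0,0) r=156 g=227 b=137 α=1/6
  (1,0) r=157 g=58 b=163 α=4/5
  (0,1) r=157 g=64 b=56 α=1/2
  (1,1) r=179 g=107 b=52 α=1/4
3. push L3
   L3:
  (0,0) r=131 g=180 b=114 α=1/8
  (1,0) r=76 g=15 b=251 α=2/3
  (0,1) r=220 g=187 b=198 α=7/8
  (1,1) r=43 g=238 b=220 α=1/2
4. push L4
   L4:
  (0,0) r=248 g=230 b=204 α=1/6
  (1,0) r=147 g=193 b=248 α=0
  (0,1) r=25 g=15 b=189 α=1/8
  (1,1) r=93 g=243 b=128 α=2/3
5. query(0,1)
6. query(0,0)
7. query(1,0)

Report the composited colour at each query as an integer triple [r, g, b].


(0,1) stack=L1,L2,L3,L4; from [0,0,0]:
after L1 α=1/4: [43/2, 255/4, 55]
after L2 α=1/2: [357/4, 511/8, 111/2]
after L3 α=7/8: [6517/32, 10983/64, 2883/16]
after L4 α=1/8: [46419/256, 77841/512, 23205/128]
rounded: [181, 152, 181]

query (0,0) [L1,L2,L3,L4] — begin 0,0,0
L1 α=1/2: [49, 80, 30]
L2 α=1/6: [401/6, 209/2, 287/6]
L3 α=1/8: [3593/48, 1823/16, 2693/48]
L4 α=1/6: [29869/288, 4265/32, 23257/288]
rounded: [104, 133, 81]

(1,0) stack=L1,L2,L3,L4; from [0,0,0]:
+L1 (α=2/7) → [214/7, 278/7, 10]
+L2 (α=4/5) → [922/7, 1902/35, 662/5]
+L3 (α=2/3) → [662/7, 984/35, 3172/15]
+L4 (α=0) → [662/7, 984/35, 3172/15]
→ [95, 28, 211]
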